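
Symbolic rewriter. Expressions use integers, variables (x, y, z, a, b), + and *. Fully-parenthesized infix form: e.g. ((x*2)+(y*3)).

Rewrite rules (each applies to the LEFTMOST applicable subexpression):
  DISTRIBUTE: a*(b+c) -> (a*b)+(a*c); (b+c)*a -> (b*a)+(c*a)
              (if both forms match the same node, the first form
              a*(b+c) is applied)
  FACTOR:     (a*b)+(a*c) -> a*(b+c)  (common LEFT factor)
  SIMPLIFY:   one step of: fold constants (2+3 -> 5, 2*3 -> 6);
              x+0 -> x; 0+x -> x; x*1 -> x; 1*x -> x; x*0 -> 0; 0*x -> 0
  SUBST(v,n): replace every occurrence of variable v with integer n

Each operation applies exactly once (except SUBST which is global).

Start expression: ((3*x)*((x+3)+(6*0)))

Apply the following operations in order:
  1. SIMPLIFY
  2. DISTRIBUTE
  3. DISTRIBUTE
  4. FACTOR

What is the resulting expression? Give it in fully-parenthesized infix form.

Answer: (((3*x)*(x+3))+((3*x)*0))

Derivation:
Start: ((3*x)*((x+3)+(6*0)))
Apply SIMPLIFY at RR (target: (6*0)): ((3*x)*((x+3)+(6*0))) -> ((3*x)*((x+3)+0))
Apply DISTRIBUTE at root (target: ((3*x)*((x+3)+0))): ((3*x)*((x+3)+0)) -> (((3*x)*(x+3))+((3*x)*0))
Apply DISTRIBUTE at L (target: ((3*x)*(x+3))): (((3*x)*(x+3))+((3*x)*0)) -> ((((3*x)*x)+((3*x)*3))+((3*x)*0))
Apply FACTOR at L (target: (((3*x)*x)+((3*x)*3))): ((((3*x)*x)+((3*x)*3))+((3*x)*0)) -> (((3*x)*(x+3))+((3*x)*0))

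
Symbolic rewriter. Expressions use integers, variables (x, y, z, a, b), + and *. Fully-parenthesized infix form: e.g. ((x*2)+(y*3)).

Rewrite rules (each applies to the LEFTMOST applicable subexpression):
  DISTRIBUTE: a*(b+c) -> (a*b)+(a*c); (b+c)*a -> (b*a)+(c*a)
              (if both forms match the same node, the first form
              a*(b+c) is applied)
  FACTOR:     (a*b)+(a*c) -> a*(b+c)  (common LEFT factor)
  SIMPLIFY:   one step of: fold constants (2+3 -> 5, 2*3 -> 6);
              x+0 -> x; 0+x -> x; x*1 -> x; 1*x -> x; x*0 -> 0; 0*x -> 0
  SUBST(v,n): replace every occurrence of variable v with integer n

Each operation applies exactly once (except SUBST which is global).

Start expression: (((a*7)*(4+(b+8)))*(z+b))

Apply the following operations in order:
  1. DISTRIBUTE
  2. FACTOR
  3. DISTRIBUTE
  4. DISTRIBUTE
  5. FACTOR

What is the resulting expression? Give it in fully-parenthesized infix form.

Start: (((a*7)*(4+(b+8)))*(z+b))
Apply DISTRIBUTE at root (target: (((a*7)*(4+(b+8)))*(z+b))): (((a*7)*(4+(b+8)))*(z+b)) -> ((((a*7)*(4+(b+8)))*z)+(((a*7)*(4+(b+8)))*b))
Apply FACTOR at root (target: ((((a*7)*(4+(b+8)))*z)+(((a*7)*(4+(b+8)))*b))): ((((a*7)*(4+(b+8)))*z)+(((a*7)*(4+(b+8)))*b)) -> (((a*7)*(4+(b+8)))*(z+b))
Apply DISTRIBUTE at root (target: (((a*7)*(4+(b+8)))*(z+b))): (((a*7)*(4+(b+8)))*(z+b)) -> ((((a*7)*(4+(b+8)))*z)+(((a*7)*(4+(b+8)))*b))
Apply DISTRIBUTE at LL (target: ((a*7)*(4+(b+8)))): ((((a*7)*(4+(b+8)))*z)+(((a*7)*(4+(b+8)))*b)) -> (((((a*7)*4)+((a*7)*(b+8)))*z)+(((a*7)*(4+(b+8)))*b))
Apply FACTOR at LL (target: (((a*7)*4)+((a*7)*(b+8)))): (((((a*7)*4)+((a*7)*(b+8)))*z)+(((a*7)*(4+(b+8)))*b)) -> ((((a*7)*(4+(b+8)))*z)+(((a*7)*(4+(b+8)))*b))

Answer: ((((a*7)*(4+(b+8)))*z)+(((a*7)*(4+(b+8)))*b))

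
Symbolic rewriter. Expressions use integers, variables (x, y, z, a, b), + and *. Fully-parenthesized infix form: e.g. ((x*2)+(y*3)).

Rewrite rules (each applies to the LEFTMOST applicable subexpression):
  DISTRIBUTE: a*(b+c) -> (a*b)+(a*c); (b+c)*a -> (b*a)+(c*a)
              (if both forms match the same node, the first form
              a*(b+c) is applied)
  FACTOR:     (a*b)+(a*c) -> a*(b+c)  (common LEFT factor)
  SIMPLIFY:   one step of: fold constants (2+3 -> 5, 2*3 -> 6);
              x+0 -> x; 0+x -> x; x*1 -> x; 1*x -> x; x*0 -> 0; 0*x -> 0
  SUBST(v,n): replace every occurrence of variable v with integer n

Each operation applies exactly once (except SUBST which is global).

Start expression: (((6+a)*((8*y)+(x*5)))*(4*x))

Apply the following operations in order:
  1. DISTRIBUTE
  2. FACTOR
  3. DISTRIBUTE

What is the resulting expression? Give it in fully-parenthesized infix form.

Answer: ((((6+a)*(8*y))+((6+a)*(x*5)))*(4*x))

Derivation:
Start: (((6+a)*((8*y)+(x*5)))*(4*x))
Apply DISTRIBUTE at L (target: ((6+a)*((8*y)+(x*5)))): (((6+a)*((8*y)+(x*5)))*(4*x)) -> ((((6+a)*(8*y))+((6+a)*(x*5)))*(4*x))
Apply FACTOR at L (target: (((6+a)*(8*y))+((6+a)*(x*5)))): ((((6+a)*(8*y))+((6+a)*(x*5)))*(4*x)) -> (((6+a)*((8*y)+(x*5)))*(4*x))
Apply DISTRIBUTE at L (target: ((6+a)*((8*y)+(x*5)))): (((6+a)*((8*y)+(x*5)))*(4*x)) -> ((((6+a)*(8*y))+((6+a)*(x*5)))*(4*x))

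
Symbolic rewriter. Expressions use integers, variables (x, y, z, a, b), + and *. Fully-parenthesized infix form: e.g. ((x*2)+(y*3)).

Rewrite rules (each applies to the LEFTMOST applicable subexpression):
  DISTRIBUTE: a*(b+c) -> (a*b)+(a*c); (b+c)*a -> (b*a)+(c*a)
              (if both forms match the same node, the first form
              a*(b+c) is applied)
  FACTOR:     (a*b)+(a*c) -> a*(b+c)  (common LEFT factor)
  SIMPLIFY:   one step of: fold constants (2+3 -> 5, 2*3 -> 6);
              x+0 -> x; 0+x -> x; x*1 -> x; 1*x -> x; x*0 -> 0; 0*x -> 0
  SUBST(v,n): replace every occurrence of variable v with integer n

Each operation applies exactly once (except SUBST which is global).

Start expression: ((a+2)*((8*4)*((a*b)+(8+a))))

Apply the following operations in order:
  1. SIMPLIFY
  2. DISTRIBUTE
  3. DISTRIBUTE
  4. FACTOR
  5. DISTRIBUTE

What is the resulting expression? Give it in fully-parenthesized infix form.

Start: ((a+2)*((8*4)*((a*b)+(8+a))))
Apply SIMPLIFY at RL (target: (8*4)): ((a+2)*((8*4)*((a*b)+(8+a)))) -> ((a+2)*(32*((a*b)+(8+a))))
Apply DISTRIBUTE at root (target: ((a+2)*(32*((a*b)+(8+a))))): ((a+2)*(32*((a*b)+(8+a)))) -> ((a*(32*((a*b)+(8+a))))+(2*(32*((a*b)+(8+a)))))
Apply DISTRIBUTE at LR (target: (32*((a*b)+(8+a)))): ((a*(32*((a*b)+(8+a))))+(2*(32*((a*b)+(8+a))))) -> ((a*((32*(a*b))+(32*(8+a))))+(2*(32*((a*b)+(8+a)))))
Apply FACTOR at LR (target: ((32*(a*b))+(32*(8+a)))): ((a*((32*(a*b))+(32*(8+a))))+(2*(32*((a*b)+(8+a))))) -> ((a*(32*((a*b)+(8+a))))+(2*(32*((a*b)+(8+a)))))
Apply DISTRIBUTE at LR (target: (32*((a*b)+(8+a)))): ((a*(32*((a*b)+(8+a))))+(2*(32*((a*b)+(8+a))))) -> ((a*((32*(a*b))+(32*(8+a))))+(2*(32*((a*b)+(8+a)))))

Answer: ((a*((32*(a*b))+(32*(8+a))))+(2*(32*((a*b)+(8+a)))))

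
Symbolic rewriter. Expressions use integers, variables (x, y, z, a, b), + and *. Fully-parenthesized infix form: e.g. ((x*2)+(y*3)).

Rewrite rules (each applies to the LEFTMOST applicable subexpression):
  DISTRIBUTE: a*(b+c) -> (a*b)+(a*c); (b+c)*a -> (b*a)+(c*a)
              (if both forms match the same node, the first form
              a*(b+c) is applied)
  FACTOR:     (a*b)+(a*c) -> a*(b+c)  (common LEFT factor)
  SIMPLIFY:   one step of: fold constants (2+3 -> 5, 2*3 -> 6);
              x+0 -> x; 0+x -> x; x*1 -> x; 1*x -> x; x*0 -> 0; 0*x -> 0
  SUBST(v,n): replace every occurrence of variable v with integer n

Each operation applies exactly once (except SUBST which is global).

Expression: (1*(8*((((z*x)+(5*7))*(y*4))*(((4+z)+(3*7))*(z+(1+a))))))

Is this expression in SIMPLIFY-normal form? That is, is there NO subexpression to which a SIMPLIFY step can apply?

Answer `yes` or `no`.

Expression: (1*(8*((((z*x)+(5*7))*(y*4))*(((4+z)+(3*7))*(z+(1+a))))))
Scanning for simplifiable subexpressions (pre-order)...
  at root: (1*(8*((((z*x)+(5*7))*(y*4))*(((4+z)+(3*7))*(z+(1+a)))))) (SIMPLIFIABLE)
  at R: (8*((((z*x)+(5*7))*(y*4))*(((4+z)+(3*7))*(z+(1+a))))) (not simplifiable)
  at RR: ((((z*x)+(5*7))*(y*4))*(((4+z)+(3*7))*(z+(1+a)))) (not simplifiable)
  at RRL: (((z*x)+(5*7))*(y*4)) (not simplifiable)
  at RRLL: ((z*x)+(5*7)) (not simplifiable)
  at RRLLL: (z*x) (not simplifiable)
  at RRLLR: (5*7) (SIMPLIFIABLE)
  at RRLR: (y*4) (not simplifiable)
  at RRR: (((4+z)+(3*7))*(z+(1+a))) (not simplifiable)
  at RRRL: ((4+z)+(3*7)) (not simplifiable)
  at RRRLL: (4+z) (not simplifiable)
  at RRRLR: (3*7) (SIMPLIFIABLE)
  at RRRR: (z+(1+a)) (not simplifiable)
  at RRRRR: (1+a) (not simplifiable)
Found simplifiable subexpr at path root: (1*(8*((((z*x)+(5*7))*(y*4))*(((4+z)+(3*7))*(z+(1+a))))))
One SIMPLIFY step would give: (8*((((z*x)+(5*7))*(y*4))*(((4+z)+(3*7))*(z+(1+a)))))
-> NOT in normal form.

Answer: no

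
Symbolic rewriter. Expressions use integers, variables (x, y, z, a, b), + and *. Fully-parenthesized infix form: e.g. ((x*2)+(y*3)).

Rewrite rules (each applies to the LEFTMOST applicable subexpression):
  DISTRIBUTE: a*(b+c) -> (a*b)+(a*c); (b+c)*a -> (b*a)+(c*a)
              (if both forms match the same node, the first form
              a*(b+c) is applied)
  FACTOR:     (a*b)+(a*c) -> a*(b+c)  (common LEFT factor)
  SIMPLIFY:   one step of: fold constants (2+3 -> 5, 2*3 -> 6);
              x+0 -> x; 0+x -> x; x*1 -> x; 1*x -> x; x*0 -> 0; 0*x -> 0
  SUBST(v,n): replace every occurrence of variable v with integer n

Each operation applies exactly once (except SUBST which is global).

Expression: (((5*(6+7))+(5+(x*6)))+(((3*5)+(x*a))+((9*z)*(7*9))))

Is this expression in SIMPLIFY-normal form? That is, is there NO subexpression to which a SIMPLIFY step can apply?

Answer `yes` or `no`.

Answer: no

Derivation:
Expression: (((5*(6+7))+(5+(x*6)))+(((3*5)+(x*a))+((9*z)*(7*9))))
Scanning for simplifiable subexpressions (pre-order)...
  at root: (((5*(6+7))+(5+(x*6)))+(((3*5)+(x*a))+((9*z)*(7*9)))) (not simplifiable)
  at L: ((5*(6+7))+(5+(x*6))) (not simplifiable)
  at LL: (5*(6+7)) (not simplifiable)
  at LLR: (6+7) (SIMPLIFIABLE)
  at LR: (5+(x*6)) (not simplifiable)
  at LRR: (x*6) (not simplifiable)
  at R: (((3*5)+(x*a))+((9*z)*(7*9))) (not simplifiable)
  at RL: ((3*5)+(x*a)) (not simplifiable)
  at RLL: (3*5) (SIMPLIFIABLE)
  at RLR: (x*a) (not simplifiable)
  at RR: ((9*z)*(7*9)) (not simplifiable)
  at RRL: (9*z) (not simplifiable)
  at RRR: (7*9) (SIMPLIFIABLE)
Found simplifiable subexpr at path LLR: (6+7)
One SIMPLIFY step would give: (((5*13)+(5+(x*6)))+(((3*5)+(x*a))+((9*z)*(7*9))))
-> NOT in normal form.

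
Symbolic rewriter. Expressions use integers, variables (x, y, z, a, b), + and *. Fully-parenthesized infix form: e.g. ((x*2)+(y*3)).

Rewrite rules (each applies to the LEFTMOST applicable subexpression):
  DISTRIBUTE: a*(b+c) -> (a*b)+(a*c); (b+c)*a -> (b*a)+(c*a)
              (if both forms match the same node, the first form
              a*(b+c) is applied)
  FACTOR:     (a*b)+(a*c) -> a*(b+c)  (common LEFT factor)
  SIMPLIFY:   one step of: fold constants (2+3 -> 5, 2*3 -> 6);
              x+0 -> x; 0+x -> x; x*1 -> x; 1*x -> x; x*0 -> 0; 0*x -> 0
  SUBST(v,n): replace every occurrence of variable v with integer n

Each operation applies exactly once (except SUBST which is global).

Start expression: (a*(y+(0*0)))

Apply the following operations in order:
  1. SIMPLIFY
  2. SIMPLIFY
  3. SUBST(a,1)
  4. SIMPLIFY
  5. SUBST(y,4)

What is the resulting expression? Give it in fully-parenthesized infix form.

Start: (a*(y+(0*0)))
Apply SIMPLIFY at RR (target: (0*0)): (a*(y+(0*0))) -> (a*(y+0))
Apply SIMPLIFY at R (target: (y+0)): (a*(y+0)) -> (a*y)
Apply SUBST(a,1): (a*y) -> (1*y)
Apply SIMPLIFY at root (target: (1*y)): (1*y) -> y
Apply SUBST(y,4): y -> 4

Answer: 4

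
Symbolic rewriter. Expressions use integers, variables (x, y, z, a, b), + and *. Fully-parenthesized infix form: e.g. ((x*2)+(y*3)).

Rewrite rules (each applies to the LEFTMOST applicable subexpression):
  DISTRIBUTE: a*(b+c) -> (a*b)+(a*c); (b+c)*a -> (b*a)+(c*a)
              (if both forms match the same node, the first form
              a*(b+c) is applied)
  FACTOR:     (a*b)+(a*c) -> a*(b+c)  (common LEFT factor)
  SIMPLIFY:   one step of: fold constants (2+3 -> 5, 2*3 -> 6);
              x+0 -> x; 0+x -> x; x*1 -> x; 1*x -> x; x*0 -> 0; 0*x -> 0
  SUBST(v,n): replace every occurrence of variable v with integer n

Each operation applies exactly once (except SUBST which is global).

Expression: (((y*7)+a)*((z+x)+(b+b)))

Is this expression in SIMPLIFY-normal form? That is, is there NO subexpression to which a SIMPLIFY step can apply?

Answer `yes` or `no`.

Expression: (((y*7)+a)*((z+x)+(b+b)))
Scanning for simplifiable subexpressions (pre-order)...
  at root: (((y*7)+a)*((z+x)+(b+b))) (not simplifiable)
  at L: ((y*7)+a) (not simplifiable)
  at LL: (y*7) (not simplifiable)
  at R: ((z+x)+(b+b)) (not simplifiable)
  at RL: (z+x) (not simplifiable)
  at RR: (b+b) (not simplifiable)
Result: no simplifiable subexpression found -> normal form.

Answer: yes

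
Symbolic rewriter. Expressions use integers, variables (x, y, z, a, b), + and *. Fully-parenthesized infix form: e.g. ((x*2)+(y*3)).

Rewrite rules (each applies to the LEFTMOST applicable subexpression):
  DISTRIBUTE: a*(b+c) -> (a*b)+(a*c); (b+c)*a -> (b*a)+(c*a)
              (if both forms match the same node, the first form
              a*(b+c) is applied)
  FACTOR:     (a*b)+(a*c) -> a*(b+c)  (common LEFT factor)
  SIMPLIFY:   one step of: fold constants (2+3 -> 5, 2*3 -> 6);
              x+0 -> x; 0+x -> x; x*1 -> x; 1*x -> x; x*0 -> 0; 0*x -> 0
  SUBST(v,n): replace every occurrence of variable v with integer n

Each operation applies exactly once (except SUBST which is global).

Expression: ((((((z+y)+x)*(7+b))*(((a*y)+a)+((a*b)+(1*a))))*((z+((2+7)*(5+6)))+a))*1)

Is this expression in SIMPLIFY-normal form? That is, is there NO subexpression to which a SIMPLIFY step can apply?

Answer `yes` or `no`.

Expression: ((((((z+y)+x)*(7+b))*(((a*y)+a)+((a*b)+(1*a))))*((z+((2+7)*(5+6)))+a))*1)
Scanning for simplifiable subexpressions (pre-order)...
  at root: ((((((z+y)+x)*(7+b))*(((a*y)+a)+((a*b)+(1*a))))*((z+((2+7)*(5+6)))+a))*1) (SIMPLIFIABLE)
  at L: (((((z+y)+x)*(7+b))*(((a*y)+a)+((a*b)+(1*a))))*((z+((2+7)*(5+6)))+a)) (not simplifiable)
  at LL: ((((z+y)+x)*(7+b))*(((a*y)+a)+((a*b)+(1*a)))) (not simplifiable)
  at LLL: (((z+y)+x)*(7+b)) (not simplifiable)
  at LLLL: ((z+y)+x) (not simplifiable)
  at LLLLL: (z+y) (not simplifiable)
  at LLLR: (7+b) (not simplifiable)
  at LLR: (((a*y)+a)+((a*b)+(1*a))) (not simplifiable)
  at LLRL: ((a*y)+a) (not simplifiable)
  at LLRLL: (a*y) (not simplifiable)
  at LLRR: ((a*b)+(1*a)) (not simplifiable)
  at LLRRL: (a*b) (not simplifiable)
  at LLRRR: (1*a) (SIMPLIFIABLE)
  at LR: ((z+((2+7)*(5+6)))+a) (not simplifiable)
  at LRL: (z+((2+7)*(5+6))) (not simplifiable)
  at LRLR: ((2+7)*(5+6)) (not simplifiable)
  at LRLRL: (2+7) (SIMPLIFIABLE)
  at LRLRR: (5+6) (SIMPLIFIABLE)
Found simplifiable subexpr at path root: ((((((z+y)+x)*(7+b))*(((a*y)+a)+((a*b)+(1*a))))*((z+((2+7)*(5+6)))+a))*1)
One SIMPLIFY step would give: (((((z+y)+x)*(7+b))*(((a*y)+a)+((a*b)+(1*a))))*((z+((2+7)*(5+6)))+a))
-> NOT in normal form.

Answer: no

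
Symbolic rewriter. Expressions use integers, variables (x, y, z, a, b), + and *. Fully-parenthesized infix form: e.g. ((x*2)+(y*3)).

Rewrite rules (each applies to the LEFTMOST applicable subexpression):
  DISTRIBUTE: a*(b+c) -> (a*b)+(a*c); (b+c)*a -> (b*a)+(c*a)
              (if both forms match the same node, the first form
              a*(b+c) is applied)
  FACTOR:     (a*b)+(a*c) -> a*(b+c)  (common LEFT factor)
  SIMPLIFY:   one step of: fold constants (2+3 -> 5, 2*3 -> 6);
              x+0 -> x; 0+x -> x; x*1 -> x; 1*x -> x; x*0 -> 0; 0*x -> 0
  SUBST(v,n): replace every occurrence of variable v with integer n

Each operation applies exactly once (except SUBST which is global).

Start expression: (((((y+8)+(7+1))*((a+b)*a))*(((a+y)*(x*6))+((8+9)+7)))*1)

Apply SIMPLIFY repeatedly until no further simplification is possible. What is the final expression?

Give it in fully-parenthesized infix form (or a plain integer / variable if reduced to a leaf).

Start: (((((y+8)+(7+1))*((a+b)*a))*(((a+y)*(x*6))+((8+9)+7)))*1)
Step 1: at root: (((((y+8)+(7+1))*((a+b)*a))*(((a+y)*(x*6))+((8+9)+7)))*1) -> ((((y+8)+(7+1))*((a+b)*a))*(((a+y)*(x*6))+((8+9)+7))); overall: (((((y+8)+(7+1))*((a+b)*a))*(((a+y)*(x*6))+((8+9)+7)))*1) -> ((((y+8)+(7+1))*((a+b)*a))*(((a+y)*(x*6))+((8+9)+7)))
Step 2: at LLR: (7+1) -> 8; overall: ((((y+8)+(7+1))*((a+b)*a))*(((a+y)*(x*6))+((8+9)+7))) -> ((((y+8)+8)*((a+b)*a))*(((a+y)*(x*6))+((8+9)+7)))
Step 3: at RRL: (8+9) -> 17; overall: ((((y+8)+8)*((a+b)*a))*(((a+y)*(x*6))+((8+9)+7))) -> ((((y+8)+8)*((a+b)*a))*(((a+y)*(x*6))+(17+7)))
Step 4: at RR: (17+7) -> 24; overall: ((((y+8)+8)*((a+b)*a))*(((a+y)*(x*6))+(17+7))) -> ((((y+8)+8)*((a+b)*a))*(((a+y)*(x*6))+24))
Fixed point: ((((y+8)+8)*((a+b)*a))*(((a+y)*(x*6))+24))

Answer: ((((y+8)+8)*((a+b)*a))*(((a+y)*(x*6))+24))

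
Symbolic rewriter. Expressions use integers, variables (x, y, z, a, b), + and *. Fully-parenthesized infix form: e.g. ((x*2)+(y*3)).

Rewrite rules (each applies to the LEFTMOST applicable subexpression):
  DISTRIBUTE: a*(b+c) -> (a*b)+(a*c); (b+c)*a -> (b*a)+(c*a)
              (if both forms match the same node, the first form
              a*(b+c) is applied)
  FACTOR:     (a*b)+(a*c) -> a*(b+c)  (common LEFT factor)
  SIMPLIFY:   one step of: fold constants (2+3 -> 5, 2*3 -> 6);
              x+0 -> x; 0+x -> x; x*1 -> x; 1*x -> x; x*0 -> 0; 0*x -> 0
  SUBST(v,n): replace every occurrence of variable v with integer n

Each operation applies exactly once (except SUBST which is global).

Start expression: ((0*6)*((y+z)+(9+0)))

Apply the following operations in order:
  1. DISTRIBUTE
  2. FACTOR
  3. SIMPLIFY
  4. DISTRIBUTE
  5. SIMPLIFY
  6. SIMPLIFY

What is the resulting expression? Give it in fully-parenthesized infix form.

Start: ((0*6)*((y+z)+(9+0)))
Apply DISTRIBUTE at root (target: ((0*6)*((y+z)+(9+0)))): ((0*6)*((y+z)+(9+0))) -> (((0*6)*(y+z))+((0*6)*(9+0)))
Apply FACTOR at root (target: (((0*6)*(y+z))+((0*6)*(9+0)))): (((0*6)*(y+z))+((0*6)*(9+0))) -> ((0*6)*((y+z)+(9+0)))
Apply SIMPLIFY at L (target: (0*6)): ((0*6)*((y+z)+(9+0))) -> (0*((y+z)+(9+0)))
Apply DISTRIBUTE at root (target: (0*((y+z)+(9+0)))): (0*((y+z)+(9+0))) -> ((0*(y+z))+(0*(9+0)))
Apply SIMPLIFY at L (target: (0*(y+z))): ((0*(y+z))+(0*(9+0))) -> (0+(0*(9+0)))
Apply SIMPLIFY at root (target: (0+(0*(9+0)))): (0+(0*(9+0))) -> (0*(9+0))

Answer: (0*(9+0))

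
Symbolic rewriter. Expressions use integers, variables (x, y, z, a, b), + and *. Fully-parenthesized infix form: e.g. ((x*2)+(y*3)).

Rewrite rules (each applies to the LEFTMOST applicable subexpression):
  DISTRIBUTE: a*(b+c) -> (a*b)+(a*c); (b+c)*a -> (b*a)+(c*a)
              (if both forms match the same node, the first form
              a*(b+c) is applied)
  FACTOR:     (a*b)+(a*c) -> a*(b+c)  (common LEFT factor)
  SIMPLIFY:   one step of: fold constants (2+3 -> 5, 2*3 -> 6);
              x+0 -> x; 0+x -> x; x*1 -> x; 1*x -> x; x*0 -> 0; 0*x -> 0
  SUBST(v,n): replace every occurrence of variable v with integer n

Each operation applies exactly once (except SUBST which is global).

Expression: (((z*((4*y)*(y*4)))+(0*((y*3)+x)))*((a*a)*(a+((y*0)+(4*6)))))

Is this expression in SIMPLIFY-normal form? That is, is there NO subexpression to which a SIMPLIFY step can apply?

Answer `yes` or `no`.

Expression: (((z*((4*y)*(y*4)))+(0*((y*3)+x)))*((a*a)*(a+((y*0)+(4*6)))))
Scanning for simplifiable subexpressions (pre-order)...
  at root: (((z*((4*y)*(y*4)))+(0*((y*3)+x)))*((a*a)*(a+((y*0)+(4*6))))) (not simplifiable)
  at L: ((z*((4*y)*(y*4)))+(0*((y*3)+x))) (not simplifiable)
  at LL: (z*((4*y)*(y*4))) (not simplifiable)
  at LLR: ((4*y)*(y*4)) (not simplifiable)
  at LLRL: (4*y) (not simplifiable)
  at LLRR: (y*4) (not simplifiable)
  at LR: (0*((y*3)+x)) (SIMPLIFIABLE)
  at LRR: ((y*3)+x) (not simplifiable)
  at LRRL: (y*3) (not simplifiable)
  at R: ((a*a)*(a+((y*0)+(4*6)))) (not simplifiable)
  at RL: (a*a) (not simplifiable)
  at RR: (a+((y*0)+(4*6))) (not simplifiable)
  at RRR: ((y*0)+(4*6)) (not simplifiable)
  at RRRL: (y*0) (SIMPLIFIABLE)
  at RRRR: (4*6) (SIMPLIFIABLE)
Found simplifiable subexpr at path LR: (0*((y*3)+x))
One SIMPLIFY step would give: (((z*((4*y)*(y*4)))+0)*((a*a)*(a+((y*0)+(4*6)))))
-> NOT in normal form.

Answer: no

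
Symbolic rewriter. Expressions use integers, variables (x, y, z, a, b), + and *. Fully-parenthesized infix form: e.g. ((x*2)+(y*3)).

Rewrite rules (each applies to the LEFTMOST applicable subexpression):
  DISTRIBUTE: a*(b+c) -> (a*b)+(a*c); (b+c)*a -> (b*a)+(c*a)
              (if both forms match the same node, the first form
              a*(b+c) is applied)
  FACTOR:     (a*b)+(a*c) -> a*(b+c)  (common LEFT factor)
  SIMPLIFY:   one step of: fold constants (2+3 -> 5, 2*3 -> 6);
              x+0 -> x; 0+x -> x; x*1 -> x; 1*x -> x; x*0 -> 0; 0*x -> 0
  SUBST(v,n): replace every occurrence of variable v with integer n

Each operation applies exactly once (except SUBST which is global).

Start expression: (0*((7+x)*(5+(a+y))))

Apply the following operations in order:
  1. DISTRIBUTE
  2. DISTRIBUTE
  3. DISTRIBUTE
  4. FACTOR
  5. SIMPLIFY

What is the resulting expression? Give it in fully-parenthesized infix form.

Start: (0*((7+x)*(5+(a+y))))
Apply DISTRIBUTE at R (target: ((7+x)*(5+(a+y)))): (0*((7+x)*(5+(a+y)))) -> (0*(((7+x)*5)+((7+x)*(a+y))))
Apply DISTRIBUTE at root (target: (0*(((7+x)*5)+((7+x)*(a+y))))): (0*(((7+x)*5)+((7+x)*(a+y)))) -> ((0*((7+x)*5))+(0*((7+x)*(a+y))))
Apply DISTRIBUTE at LR (target: ((7+x)*5)): ((0*((7+x)*5))+(0*((7+x)*(a+y)))) -> ((0*((7*5)+(x*5)))+(0*((7+x)*(a+y))))
Apply FACTOR at root (target: ((0*((7*5)+(x*5)))+(0*((7+x)*(a+y))))): ((0*((7*5)+(x*5)))+(0*((7+x)*(a+y)))) -> (0*(((7*5)+(x*5))+((7+x)*(a+y))))
Apply SIMPLIFY at root (target: (0*(((7*5)+(x*5))+((7+x)*(a+y))))): (0*(((7*5)+(x*5))+((7+x)*(a+y)))) -> 0

Answer: 0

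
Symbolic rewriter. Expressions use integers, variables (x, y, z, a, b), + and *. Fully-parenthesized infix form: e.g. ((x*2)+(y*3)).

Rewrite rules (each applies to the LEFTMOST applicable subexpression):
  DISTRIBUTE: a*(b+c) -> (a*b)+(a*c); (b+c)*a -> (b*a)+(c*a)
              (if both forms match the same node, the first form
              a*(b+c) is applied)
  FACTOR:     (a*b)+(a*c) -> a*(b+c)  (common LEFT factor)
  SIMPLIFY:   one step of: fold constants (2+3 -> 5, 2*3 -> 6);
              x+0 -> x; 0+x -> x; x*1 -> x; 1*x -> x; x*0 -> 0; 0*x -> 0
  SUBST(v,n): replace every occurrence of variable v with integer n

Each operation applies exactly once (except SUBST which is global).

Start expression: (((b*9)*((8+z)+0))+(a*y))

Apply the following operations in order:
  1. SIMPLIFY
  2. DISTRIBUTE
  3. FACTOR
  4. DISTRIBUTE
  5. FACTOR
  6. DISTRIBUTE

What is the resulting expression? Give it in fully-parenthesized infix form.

Start: (((b*9)*((8+z)+0))+(a*y))
Apply SIMPLIFY at LR (target: ((8+z)+0)): (((b*9)*((8+z)+0))+(a*y)) -> (((b*9)*(8+z))+(a*y))
Apply DISTRIBUTE at L (target: ((b*9)*(8+z))): (((b*9)*(8+z))+(a*y)) -> ((((b*9)*8)+((b*9)*z))+(a*y))
Apply FACTOR at L (target: (((b*9)*8)+((b*9)*z))): ((((b*9)*8)+((b*9)*z))+(a*y)) -> (((b*9)*(8+z))+(a*y))
Apply DISTRIBUTE at L (target: ((b*9)*(8+z))): (((b*9)*(8+z))+(a*y)) -> ((((b*9)*8)+((b*9)*z))+(a*y))
Apply FACTOR at L (target: (((b*9)*8)+((b*9)*z))): ((((b*9)*8)+((b*9)*z))+(a*y)) -> (((b*9)*(8+z))+(a*y))
Apply DISTRIBUTE at L (target: ((b*9)*(8+z))): (((b*9)*(8+z))+(a*y)) -> ((((b*9)*8)+((b*9)*z))+(a*y))

Answer: ((((b*9)*8)+((b*9)*z))+(a*y))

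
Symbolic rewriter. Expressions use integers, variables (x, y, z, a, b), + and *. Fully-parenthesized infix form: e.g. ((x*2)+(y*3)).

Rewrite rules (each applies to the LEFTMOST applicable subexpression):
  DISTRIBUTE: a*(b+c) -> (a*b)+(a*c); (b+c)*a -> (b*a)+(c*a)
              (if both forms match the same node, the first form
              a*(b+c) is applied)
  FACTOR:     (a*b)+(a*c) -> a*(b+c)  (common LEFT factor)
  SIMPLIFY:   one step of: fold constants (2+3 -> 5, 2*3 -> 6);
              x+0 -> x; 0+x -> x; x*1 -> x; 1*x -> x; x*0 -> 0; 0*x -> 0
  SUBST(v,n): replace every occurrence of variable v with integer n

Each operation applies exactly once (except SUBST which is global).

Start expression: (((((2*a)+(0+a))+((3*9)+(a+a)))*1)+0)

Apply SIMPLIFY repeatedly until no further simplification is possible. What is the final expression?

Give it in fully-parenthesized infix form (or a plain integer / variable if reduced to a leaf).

Start: (((((2*a)+(0+a))+((3*9)+(a+a)))*1)+0)
Step 1: at root: (((((2*a)+(0+a))+((3*9)+(a+a)))*1)+0) -> ((((2*a)+(0+a))+((3*9)+(a+a)))*1); overall: (((((2*a)+(0+a))+((3*9)+(a+a)))*1)+0) -> ((((2*a)+(0+a))+((3*9)+(a+a)))*1)
Step 2: at root: ((((2*a)+(0+a))+((3*9)+(a+a)))*1) -> (((2*a)+(0+a))+((3*9)+(a+a))); overall: ((((2*a)+(0+a))+((3*9)+(a+a)))*1) -> (((2*a)+(0+a))+((3*9)+(a+a)))
Step 3: at LR: (0+a) -> a; overall: (((2*a)+(0+a))+((3*9)+(a+a))) -> (((2*a)+a)+((3*9)+(a+a)))
Step 4: at RL: (3*9) -> 27; overall: (((2*a)+a)+((3*9)+(a+a))) -> (((2*a)+a)+(27+(a+a)))
Fixed point: (((2*a)+a)+(27+(a+a)))

Answer: (((2*a)+a)+(27+(a+a)))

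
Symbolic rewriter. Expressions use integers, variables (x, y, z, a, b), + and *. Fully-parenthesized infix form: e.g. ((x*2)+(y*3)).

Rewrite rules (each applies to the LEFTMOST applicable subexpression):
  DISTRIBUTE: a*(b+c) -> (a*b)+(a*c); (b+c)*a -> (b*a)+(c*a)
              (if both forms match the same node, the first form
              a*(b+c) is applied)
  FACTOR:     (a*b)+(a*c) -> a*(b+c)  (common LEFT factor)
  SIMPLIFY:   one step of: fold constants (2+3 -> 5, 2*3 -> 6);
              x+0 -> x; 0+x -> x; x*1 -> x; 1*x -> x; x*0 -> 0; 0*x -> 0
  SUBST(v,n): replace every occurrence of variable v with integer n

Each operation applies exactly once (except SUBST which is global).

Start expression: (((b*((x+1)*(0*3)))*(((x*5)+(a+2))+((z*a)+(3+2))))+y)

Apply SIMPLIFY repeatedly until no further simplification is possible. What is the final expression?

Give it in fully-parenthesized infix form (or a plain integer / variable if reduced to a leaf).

Start: (((b*((x+1)*(0*3)))*(((x*5)+(a+2))+((z*a)+(3+2))))+y)
Step 1: at LLRR: (0*3) -> 0; overall: (((b*((x+1)*(0*3)))*(((x*5)+(a+2))+((z*a)+(3+2))))+y) -> (((b*((x+1)*0))*(((x*5)+(a+2))+((z*a)+(3+2))))+y)
Step 2: at LLR: ((x+1)*0) -> 0; overall: (((b*((x+1)*0))*(((x*5)+(a+2))+((z*a)+(3+2))))+y) -> (((b*0)*(((x*5)+(a+2))+((z*a)+(3+2))))+y)
Step 3: at LL: (b*0) -> 0; overall: (((b*0)*(((x*5)+(a+2))+((z*a)+(3+2))))+y) -> ((0*(((x*5)+(a+2))+((z*a)+(3+2))))+y)
Step 4: at L: (0*(((x*5)+(a+2))+((z*a)+(3+2)))) -> 0; overall: ((0*(((x*5)+(a+2))+((z*a)+(3+2))))+y) -> (0+y)
Step 5: at root: (0+y) -> y; overall: (0+y) -> y
Fixed point: y

Answer: y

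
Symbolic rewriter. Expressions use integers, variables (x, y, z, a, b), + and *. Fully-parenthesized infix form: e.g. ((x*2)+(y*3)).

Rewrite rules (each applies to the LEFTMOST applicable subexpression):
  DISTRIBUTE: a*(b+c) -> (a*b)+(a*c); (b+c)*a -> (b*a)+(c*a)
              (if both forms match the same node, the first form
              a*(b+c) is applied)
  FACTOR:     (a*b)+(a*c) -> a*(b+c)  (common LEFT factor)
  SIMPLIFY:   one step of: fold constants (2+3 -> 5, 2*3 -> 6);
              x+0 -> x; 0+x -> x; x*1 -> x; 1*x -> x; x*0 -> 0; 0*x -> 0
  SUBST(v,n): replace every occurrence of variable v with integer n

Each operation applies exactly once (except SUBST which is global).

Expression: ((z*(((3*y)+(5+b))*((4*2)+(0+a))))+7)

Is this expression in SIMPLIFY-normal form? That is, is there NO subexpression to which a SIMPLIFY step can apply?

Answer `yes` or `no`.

Answer: no

Derivation:
Expression: ((z*(((3*y)+(5+b))*((4*2)+(0+a))))+7)
Scanning for simplifiable subexpressions (pre-order)...
  at root: ((z*(((3*y)+(5+b))*((4*2)+(0+a))))+7) (not simplifiable)
  at L: (z*(((3*y)+(5+b))*((4*2)+(0+a)))) (not simplifiable)
  at LR: (((3*y)+(5+b))*((4*2)+(0+a))) (not simplifiable)
  at LRL: ((3*y)+(5+b)) (not simplifiable)
  at LRLL: (3*y) (not simplifiable)
  at LRLR: (5+b) (not simplifiable)
  at LRR: ((4*2)+(0+a)) (not simplifiable)
  at LRRL: (4*2) (SIMPLIFIABLE)
  at LRRR: (0+a) (SIMPLIFIABLE)
Found simplifiable subexpr at path LRRL: (4*2)
One SIMPLIFY step would give: ((z*(((3*y)+(5+b))*(8+(0+a))))+7)
-> NOT in normal form.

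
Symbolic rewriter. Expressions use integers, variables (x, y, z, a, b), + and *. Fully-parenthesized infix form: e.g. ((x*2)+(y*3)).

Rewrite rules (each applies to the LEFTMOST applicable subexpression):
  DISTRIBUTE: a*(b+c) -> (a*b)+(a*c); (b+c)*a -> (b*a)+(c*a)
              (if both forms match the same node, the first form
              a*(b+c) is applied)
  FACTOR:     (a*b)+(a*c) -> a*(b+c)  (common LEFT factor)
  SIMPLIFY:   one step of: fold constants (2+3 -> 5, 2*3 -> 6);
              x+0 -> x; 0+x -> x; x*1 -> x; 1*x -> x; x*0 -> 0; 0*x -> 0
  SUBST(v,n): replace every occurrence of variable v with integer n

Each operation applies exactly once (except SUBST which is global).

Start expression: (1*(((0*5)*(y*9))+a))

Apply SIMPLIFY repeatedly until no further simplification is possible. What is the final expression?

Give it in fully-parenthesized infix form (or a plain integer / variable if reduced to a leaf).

Answer: a

Derivation:
Start: (1*(((0*5)*(y*9))+a))
Step 1: at root: (1*(((0*5)*(y*9))+a)) -> (((0*5)*(y*9))+a); overall: (1*(((0*5)*(y*9))+a)) -> (((0*5)*(y*9))+a)
Step 2: at LL: (0*5) -> 0; overall: (((0*5)*(y*9))+a) -> ((0*(y*9))+a)
Step 3: at L: (0*(y*9)) -> 0; overall: ((0*(y*9))+a) -> (0+a)
Step 4: at root: (0+a) -> a; overall: (0+a) -> a
Fixed point: a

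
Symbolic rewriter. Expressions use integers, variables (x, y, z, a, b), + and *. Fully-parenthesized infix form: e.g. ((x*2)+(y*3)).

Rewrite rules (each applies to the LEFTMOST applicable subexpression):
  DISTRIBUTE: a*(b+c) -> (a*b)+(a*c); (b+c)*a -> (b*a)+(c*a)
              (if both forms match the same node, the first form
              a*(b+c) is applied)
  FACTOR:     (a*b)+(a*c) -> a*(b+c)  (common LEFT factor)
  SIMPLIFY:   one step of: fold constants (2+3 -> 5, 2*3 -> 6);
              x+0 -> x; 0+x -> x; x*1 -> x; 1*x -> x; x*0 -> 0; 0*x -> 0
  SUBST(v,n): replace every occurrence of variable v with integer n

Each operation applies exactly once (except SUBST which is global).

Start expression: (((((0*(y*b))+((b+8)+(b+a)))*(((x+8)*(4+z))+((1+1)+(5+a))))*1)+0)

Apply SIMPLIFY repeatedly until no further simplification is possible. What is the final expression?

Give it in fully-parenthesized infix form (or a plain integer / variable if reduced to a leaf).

Start: (((((0*(y*b))+((b+8)+(b+a)))*(((x+8)*(4+z))+((1+1)+(5+a))))*1)+0)
Step 1: at root: (((((0*(y*b))+((b+8)+(b+a)))*(((x+8)*(4+z))+((1+1)+(5+a))))*1)+0) -> ((((0*(y*b))+((b+8)+(b+a)))*(((x+8)*(4+z))+((1+1)+(5+a))))*1); overall: (((((0*(y*b))+((b+8)+(b+a)))*(((x+8)*(4+z))+((1+1)+(5+a))))*1)+0) -> ((((0*(y*b))+((b+8)+(b+a)))*(((x+8)*(4+z))+((1+1)+(5+a))))*1)
Step 2: at root: ((((0*(y*b))+((b+8)+(b+a)))*(((x+8)*(4+z))+((1+1)+(5+a))))*1) -> (((0*(y*b))+((b+8)+(b+a)))*(((x+8)*(4+z))+((1+1)+(5+a)))); overall: ((((0*(y*b))+((b+8)+(b+a)))*(((x+8)*(4+z))+((1+1)+(5+a))))*1) -> (((0*(y*b))+((b+8)+(b+a)))*(((x+8)*(4+z))+((1+1)+(5+a))))
Step 3: at LL: (0*(y*b)) -> 0; overall: (((0*(y*b))+((b+8)+(b+a)))*(((x+8)*(4+z))+((1+1)+(5+a)))) -> ((0+((b+8)+(b+a)))*(((x+8)*(4+z))+((1+1)+(5+a))))
Step 4: at L: (0+((b+8)+(b+a))) -> ((b+8)+(b+a)); overall: ((0+((b+8)+(b+a)))*(((x+8)*(4+z))+((1+1)+(5+a)))) -> (((b+8)+(b+a))*(((x+8)*(4+z))+((1+1)+(5+a))))
Step 5: at RRL: (1+1) -> 2; overall: (((b+8)+(b+a))*(((x+8)*(4+z))+((1+1)+(5+a)))) -> (((b+8)+(b+a))*(((x+8)*(4+z))+(2+(5+a))))
Fixed point: (((b+8)+(b+a))*(((x+8)*(4+z))+(2+(5+a))))

Answer: (((b+8)+(b+a))*(((x+8)*(4+z))+(2+(5+a))))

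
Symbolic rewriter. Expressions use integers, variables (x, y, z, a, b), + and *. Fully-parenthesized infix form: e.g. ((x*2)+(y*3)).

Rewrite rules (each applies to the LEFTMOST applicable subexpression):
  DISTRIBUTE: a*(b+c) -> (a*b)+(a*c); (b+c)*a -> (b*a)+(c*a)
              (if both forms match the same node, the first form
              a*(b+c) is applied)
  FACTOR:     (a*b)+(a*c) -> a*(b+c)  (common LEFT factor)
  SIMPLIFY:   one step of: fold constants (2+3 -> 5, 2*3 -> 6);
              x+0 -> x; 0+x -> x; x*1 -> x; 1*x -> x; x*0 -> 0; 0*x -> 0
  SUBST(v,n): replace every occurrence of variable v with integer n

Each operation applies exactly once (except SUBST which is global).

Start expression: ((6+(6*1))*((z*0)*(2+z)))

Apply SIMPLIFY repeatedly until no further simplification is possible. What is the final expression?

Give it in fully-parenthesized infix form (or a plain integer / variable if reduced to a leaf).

Start: ((6+(6*1))*((z*0)*(2+z)))
Step 1: at LR: (6*1) -> 6; overall: ((6+(6*1))*((z*0)*(2+z))) -> ((6+6)*((z*0)*(2+z)))
Step 2: at L: (6+6) -> 12; overall: ((6+6)*((z*0)*(2+z))) -> (12*((z*0)*(2+z)))
Step 3: at RL: (z*0) -> 0; overall: (12*((z*0)*(2+z))) -> (12*(0*(2+z)))
Step 4: at R: (0*(2+z)) -> 0; overall: (12*(0*(2+z))) -> (12*0)
Step 5: at root: (12*0) -> 0; overall: (12*0) -> 0
Fixed point: 0

Answer: 0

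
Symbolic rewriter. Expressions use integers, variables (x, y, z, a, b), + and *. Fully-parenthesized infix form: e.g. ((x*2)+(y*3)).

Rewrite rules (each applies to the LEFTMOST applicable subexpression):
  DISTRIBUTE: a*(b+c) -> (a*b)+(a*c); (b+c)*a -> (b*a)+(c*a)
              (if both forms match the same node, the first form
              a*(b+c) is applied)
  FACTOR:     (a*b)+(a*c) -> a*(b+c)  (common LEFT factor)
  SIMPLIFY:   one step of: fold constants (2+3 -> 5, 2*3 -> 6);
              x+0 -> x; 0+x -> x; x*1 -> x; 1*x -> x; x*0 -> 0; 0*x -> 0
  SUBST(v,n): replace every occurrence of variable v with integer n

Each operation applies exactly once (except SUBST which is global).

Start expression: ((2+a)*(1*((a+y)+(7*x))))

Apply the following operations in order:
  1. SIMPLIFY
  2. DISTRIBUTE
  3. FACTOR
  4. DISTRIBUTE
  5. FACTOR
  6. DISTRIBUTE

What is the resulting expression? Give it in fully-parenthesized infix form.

Start: ((2+a)*(1*((a+y)+(7*x))))
Apply SIMPLIFY at R (target: (1*((a+y)+(7*x)))): ((2+a)*(1*((a+y)+(7*x)))) -> ((2+a)*((a+y)+(7*x)))
Apply DISTRIBUTE at root (target: ((2+a)*((a+y)+(7*x)))): ((2+a)*((a+y)+(7*x))) -> (((2+a)*(a+y))+((2+a)*(7*x)))
Apply FACTOR at root (target: (((2+a)*(a+y))+((2+a)*(7*x)))): (((2+a)*(a+y))+((2+a)*(7*x))) -> ((2+a)*((a+y)+(7*x)))
Apply DISTRIBUTE at root (target: ((2+a)*((a+y)+(7*x)))): ((2+a)*((a+y)+(7*x))) -> (((2+a)*(a+y))+((2+a)*(7*x)))
Apply FACTOR at root (target: (((2+a)*(a+y))+((2+a)*(7*x)))): (((2+a)*(a+y))+((2+a)*(7*x))) -> ((2+a)*((a+y)+(7*x)))
Apply DISTRIBUTE at root (target: ((2+a)*((a+y)+(7*x)))): ((2+a)*((a+y)+(7*x))) -> (((2+a)*(a+y))+((2+a)*(7*x)))

Answer: (((2+a)*(a+y))+((2+a)*(7*x)))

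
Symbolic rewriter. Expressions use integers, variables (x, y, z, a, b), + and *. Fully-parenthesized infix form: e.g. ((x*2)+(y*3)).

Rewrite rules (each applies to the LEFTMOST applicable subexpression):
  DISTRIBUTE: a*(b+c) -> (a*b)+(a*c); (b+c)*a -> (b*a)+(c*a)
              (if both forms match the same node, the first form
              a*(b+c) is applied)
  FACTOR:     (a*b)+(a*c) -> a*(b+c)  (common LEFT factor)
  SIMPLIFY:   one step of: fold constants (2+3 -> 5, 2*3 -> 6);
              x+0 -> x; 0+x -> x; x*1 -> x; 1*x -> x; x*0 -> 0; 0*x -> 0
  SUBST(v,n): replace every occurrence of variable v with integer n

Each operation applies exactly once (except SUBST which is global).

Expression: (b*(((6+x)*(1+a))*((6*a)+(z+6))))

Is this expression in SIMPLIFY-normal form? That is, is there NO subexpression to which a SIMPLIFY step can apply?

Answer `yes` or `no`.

Answer: yes

Derivation:
Expression: (b*(((6+x)*(1+a))*((6*a)+(z+6))))
Scanning for simplifiable subexpressions (pre-order)...
  at root: (b*(((6+x)*(1+a))*((6*a)+(z+6)))) (not simplifiable)
  at R: (((6+x)*(1+a))*((6*a)+(z+6))) (not simplifiable)
  at RL: ((6+x)*(1+a)) (not simplifiable)
  at RLL: (6+x) (not simplifiable)
  at RLR: (1+a) (not simplifiable)
  at RR: ((6*a)+(z+6)) (not simplifiable)
  at RRL: (6*a) (not simplifiable)
  at RRR: (z+6) (not simplifiable)
Result: no simplifiable subexpression found -> normal form.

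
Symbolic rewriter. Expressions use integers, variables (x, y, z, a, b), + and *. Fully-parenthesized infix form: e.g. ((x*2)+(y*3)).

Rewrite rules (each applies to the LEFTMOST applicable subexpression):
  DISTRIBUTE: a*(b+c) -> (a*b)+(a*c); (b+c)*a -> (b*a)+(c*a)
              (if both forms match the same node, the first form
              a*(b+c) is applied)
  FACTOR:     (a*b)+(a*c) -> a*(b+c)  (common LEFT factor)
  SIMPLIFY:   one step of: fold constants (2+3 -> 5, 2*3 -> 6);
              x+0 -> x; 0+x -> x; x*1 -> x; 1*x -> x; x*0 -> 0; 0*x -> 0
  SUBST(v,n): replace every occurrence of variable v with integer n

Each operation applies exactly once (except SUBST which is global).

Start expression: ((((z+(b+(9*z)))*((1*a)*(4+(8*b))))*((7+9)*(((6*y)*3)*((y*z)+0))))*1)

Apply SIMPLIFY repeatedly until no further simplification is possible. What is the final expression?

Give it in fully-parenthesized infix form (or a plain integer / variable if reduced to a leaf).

Start: ((((z+(b+(9*z)))*((1*a)*(4+(8*b))))*((7+9)*(((6*y)*3)*((y*z)+0))))*1)
Step 1: at root: ((((z+(b+(9*z)))*((1*a)*(4+(8*b))))*((7+9)*(((6*y)*3)*((y*z)+0))))*1) -> (((z+(b+(9*z)))*((1*a)*(4+(8*b))))*((7+9)*(((6*y)*3)*((y*z)+0)))); overall: ((((z+(b+(9*z)))*((1*a)*(4+(8*b))))*((7+9)*(((6*y)*3)*((y*z)+0))))*1) -> (((z+(b+(9*z)))*((1*a)*(4+(8*b))))*((7+9)*(((6*y)*3)*((y*z)+0))))
Step 2: at LRL: (1*a) -> a; overall: (((z+(b+(9*z)))*((1*a)*(4+(8*b))))*((7+9)*(((6*y)*3)*((y*z)+0)))) -> (((z+(b+(9*z)))*(a*(4+(8*b))))*((7+9)*(((6*y)*3)*((y*z)+0))))
Step 3: at RL: (7+9) -> 16; overall: (((z+(b+(9*z)))*(a*(4+(8*b))))*((7+9)*(((6*y)*3)*((y*z)+0)))) -> (((z+(b+(9*z)))*(a*(4+(8*b))))*(16*(((6*y)*3)*((y*z)+0))))
Step 4: at RRR: ((y*z)+0) -> (y*z); overall: (((z+(b+(9*z)))*(a*(4+(8*b))))*(16*(((6*y)*3)*((y*z)+0)))) -> (((z+(b+(9*z)))*(a*(4+(8*b))))*(16*(((6*y)*3)*(y*z))))
Fixed point: (((z+(b+(9*z)))*(a*(4+(8*b))))*(16*(((6*y)*3)*(y*z))))

Answer: (((z+(b+(9*z)))*(a*(4+(8*b))))*(16*(((6*y)*3)*(y*z))))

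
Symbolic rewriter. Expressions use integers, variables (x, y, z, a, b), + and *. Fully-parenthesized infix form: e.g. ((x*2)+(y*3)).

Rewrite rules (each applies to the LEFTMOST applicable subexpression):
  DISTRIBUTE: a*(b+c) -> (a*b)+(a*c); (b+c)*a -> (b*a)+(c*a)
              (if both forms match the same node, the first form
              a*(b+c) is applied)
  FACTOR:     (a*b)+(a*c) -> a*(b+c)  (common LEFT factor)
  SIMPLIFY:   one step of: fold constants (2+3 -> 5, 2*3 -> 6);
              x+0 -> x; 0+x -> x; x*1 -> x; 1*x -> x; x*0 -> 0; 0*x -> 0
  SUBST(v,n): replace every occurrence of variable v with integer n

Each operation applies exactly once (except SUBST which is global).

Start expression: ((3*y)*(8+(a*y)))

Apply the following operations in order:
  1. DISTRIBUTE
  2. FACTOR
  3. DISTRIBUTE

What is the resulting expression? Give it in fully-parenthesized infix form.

Start: ((3*y)*(8+(a*y)))
Apply DISTRIBUTE at root (target: ((3*y)*(8+(a*y)))): ((3*y)*(8+(a*y))) -> (((3*y)*8)+((3*y)*(a*y)))
Apply FACTOR at root (target: (((3*y)*8)+((3*y)*(a*y)))): (((3*y)*8)+((3*y)*(a*y))) -> ((3*y)*(8+(a*y)))
Apply DISTRIBUTE at root (target: ((3*y)*(8+(a*y)))): ((3*y)*(8+(a*y))) -> (((3*y)*8)+((3*y)*(a*y)))

Answer: (((3*y)*8)+((3*y)*(a*y)))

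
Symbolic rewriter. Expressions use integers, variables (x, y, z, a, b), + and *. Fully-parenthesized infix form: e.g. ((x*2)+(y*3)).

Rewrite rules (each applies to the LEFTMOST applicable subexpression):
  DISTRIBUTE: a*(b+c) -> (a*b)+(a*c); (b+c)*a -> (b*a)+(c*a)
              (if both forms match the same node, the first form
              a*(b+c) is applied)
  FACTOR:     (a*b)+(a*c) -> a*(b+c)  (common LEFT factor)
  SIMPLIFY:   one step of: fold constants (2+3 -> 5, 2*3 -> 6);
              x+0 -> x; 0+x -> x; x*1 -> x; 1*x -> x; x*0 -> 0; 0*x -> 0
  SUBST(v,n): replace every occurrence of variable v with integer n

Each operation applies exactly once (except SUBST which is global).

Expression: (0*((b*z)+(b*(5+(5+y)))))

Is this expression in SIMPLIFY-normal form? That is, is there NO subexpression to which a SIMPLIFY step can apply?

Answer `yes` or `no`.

Expression: (0*((b*z)+(b*(5+(5+y)))))
Scanning for simplifiable subexpressions (pre-order)...
  at root: (0*((b*z)+(b*(5+(5+y))))) (SIMPLIFIABLE)
  at R: ((b*z)+(b*(5+(5+y)))) (not simplifiable)
  at RL: (b*z) (not simplifiable)
  at RR: (b*(5+(5+y))) (not simplifiable)
  at RRR: (5+(5+y)) (not simplifiable)
  at RRRR: (5+y) (not simplifiable)
Found simplifiable subexpr at path root: (0*((b*z)+(b*(5+(5+y)))))
One SIMPLIFY step would give: 0
-> NOT in normal form.

Answer: no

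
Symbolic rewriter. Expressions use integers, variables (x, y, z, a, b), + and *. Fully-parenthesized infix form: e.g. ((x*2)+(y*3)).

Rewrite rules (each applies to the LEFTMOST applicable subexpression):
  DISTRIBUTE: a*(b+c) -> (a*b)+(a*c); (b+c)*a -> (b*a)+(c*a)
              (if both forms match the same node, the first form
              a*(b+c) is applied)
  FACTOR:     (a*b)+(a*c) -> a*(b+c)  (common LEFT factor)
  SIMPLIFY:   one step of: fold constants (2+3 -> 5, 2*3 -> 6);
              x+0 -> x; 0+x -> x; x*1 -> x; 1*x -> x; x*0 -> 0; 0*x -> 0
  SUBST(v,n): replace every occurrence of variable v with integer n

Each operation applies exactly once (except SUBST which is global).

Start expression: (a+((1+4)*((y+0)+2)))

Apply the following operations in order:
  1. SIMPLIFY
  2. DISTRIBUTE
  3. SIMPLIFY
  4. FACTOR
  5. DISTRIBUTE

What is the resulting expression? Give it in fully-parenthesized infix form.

Start: (a+((1+4)*((y+0)+2)))
Apply SIMPLIFY at RL (target: (1+4)): (a+((1+4)*((y+0)+2))) -> (a+(5*((y+0)+2)))
Apply DISTRIBUTE at R (target: (5*((y+0)+2))): (a+(5*((y+0)+2))) -> (a+((5*(y+0))+(5*2)))
Apply SIMPLIFY at RLR (target: (y+0)): (a+((5*(y+0))+(5*2))) -> (a+((5*y)+(5*2)))
Apply FACTOR at R (target: ((5*y)+(5*2))): (a+((5*y)+(5*2))) -> (a+(5*(y+2)))
Apply DISTRIBUTE at R (target: (5*(y+2))): (a+(5*(y+2))) -> (a+((5*y)+(5*2)))

Answer: (a+((5*y)+(5*2)))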